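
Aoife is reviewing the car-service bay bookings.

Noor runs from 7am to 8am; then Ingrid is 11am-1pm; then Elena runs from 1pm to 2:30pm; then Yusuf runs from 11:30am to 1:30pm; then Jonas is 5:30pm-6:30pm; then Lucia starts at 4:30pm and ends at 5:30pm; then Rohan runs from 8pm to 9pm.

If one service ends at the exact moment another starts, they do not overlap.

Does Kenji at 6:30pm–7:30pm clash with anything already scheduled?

Noor: ends 8am at or before Kenji starts 6:30pm → clear.
Ingrid: ends 1pm at or before Kenji starts 6:30pm → clear.
Yusuf: ends 1:30pm at or before Kenji starts 6:30pm → clear.
Elena: ends 2:30pm at or before Kenji starts 6:30pm → clear.
Lucia: ends 5:30pm at or before Kenji starts 6:30pm → clear.
Jonas: ends 6:30pm at or before Kenji starts 6:30pm → clear.
Rohan: starts 8pm at or after Kenji ends 7:30pm → clear.

No — it doesn't clash with anything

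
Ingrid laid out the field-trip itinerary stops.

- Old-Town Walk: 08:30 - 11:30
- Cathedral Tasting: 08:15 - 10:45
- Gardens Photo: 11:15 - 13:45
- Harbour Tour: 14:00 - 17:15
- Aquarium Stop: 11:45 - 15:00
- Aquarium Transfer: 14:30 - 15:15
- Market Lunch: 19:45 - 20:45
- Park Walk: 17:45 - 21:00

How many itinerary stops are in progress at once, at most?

Walk through starts and ends in time order (an end at T is processed before a start at T):
08:15 start Cathedral Tasting → 1
08:30 start Old-Town Walk → 2
10:45 end Cathedral Tasting → 1
11:15 start Gardens Photo → 2
11:30 end Old-Town Walk → 1
11:45 start Aquarium Stop → 2
13:45 end Gardens Photo → 1
14:00 start Harbour Tour → 2
14:30 start Aquarium Transfer → 3
15:00 end Aquarium Stop → 2
15:15 end Aquarium Transfer → 1
17:15 end Harbour Tour → 0
17:45 start Park Walk → 1
19:45 start Market Lunch → 2
20:45 end Market Lunch → 1
21:00 end Park Walk → 0
Peak is 3, at 14:30 (Aquarium Stop, Aquarium Transfer, Harbour Tour).

3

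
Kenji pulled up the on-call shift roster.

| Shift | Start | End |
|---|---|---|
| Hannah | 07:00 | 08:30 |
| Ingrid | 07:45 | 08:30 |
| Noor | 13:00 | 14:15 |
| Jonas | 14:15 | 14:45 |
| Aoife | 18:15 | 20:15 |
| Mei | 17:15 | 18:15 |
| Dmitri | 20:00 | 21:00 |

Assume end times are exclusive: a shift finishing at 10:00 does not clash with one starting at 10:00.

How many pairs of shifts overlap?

2

Sorted by start: Hannah, Ingrid, Noor, Jonas, Mei, Aoife, Dmitri.
Ingrid starts before Hannah ends → Hannah and Ingrid overlap.
Noor starts after Hannah ends, so Hannah has no further overlaps.
Noor starts after Ingrid ends, so Ingrid has no further overlaps.
Jonas starts exactly when Noor ends (back-to-back, no overlap), so Noor has no further overlaps.
Mei starts after Jonas ends, so Jonas has no further overlaps.
Aoife starts exactly when Mei ends (back-to-back, no overlap), so Mei has no further overlaps.
Dmitri starts before Aoife ends → Aoife and Dmitri overlap.
Overlapping pairs: Aoife & Dmitri, Hannah & Ingrid — 2 in total.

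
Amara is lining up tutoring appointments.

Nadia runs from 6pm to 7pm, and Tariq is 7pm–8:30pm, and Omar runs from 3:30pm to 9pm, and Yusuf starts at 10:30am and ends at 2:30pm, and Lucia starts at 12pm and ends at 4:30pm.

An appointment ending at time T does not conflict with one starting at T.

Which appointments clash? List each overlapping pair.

Lucia & Omar, Lucia & Yusuf, Nadia & Omar, Omar & Tariq

Check each pair: they overlap iff neither finishes before the other starts.
Sorted by start: Yusuf, Lucia, Omar, Nadia, Tariq.
Lucia starts before Yusuf ends → Yusuf and Lucia overlap.
Omar starts after Yusuf ends, so nothing later overlaps Yusuf either.
Omar starts before Lucia ends → Lucia and Omar overlap.
Nadia starts after Lucia ends, so nothing later overlaps Lucia either.
Nadia starts before Omar ends → Omar and Nadia overlap.
Tariq starts before Omar ends → Omar and Tariq overlap.
Tariq starts exactly when Nadia ends (back-to-back, no overlap).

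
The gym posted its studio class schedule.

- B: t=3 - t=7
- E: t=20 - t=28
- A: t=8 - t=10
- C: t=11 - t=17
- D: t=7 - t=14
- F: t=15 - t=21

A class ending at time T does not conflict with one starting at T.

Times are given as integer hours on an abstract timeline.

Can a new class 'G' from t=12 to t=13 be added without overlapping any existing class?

No — it overlaps C, D

B: ends t=7 at or before G starts t=12 → clear.
D: starts t=7 before G ends t=13, and ends t=14 after G starts t=12 → overlap.
A: ends t=10 at or before G starts t=12 → clear.
C: starts t=11 before G ends t=13, and ends t=17 after G starts t=12 → overlap.
F: starts t=15 at or after G ends t=13 → clear.
E: starts t=20 at or after G ends t=13 → clear.
G overlaps C, D.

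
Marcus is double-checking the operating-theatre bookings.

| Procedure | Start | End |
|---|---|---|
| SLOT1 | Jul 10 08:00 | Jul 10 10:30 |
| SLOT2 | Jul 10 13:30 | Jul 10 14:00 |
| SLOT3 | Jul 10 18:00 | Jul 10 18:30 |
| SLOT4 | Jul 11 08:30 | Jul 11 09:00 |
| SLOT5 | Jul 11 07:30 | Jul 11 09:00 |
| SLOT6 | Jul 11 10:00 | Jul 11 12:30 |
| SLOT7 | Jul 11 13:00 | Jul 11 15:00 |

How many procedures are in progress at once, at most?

2

Sweep the timeline, counting +1 at each start and −1 at each end (ends before starts at a tie):
Jul 10 08:00 start SLOT1 → 1
Jul 10 10:30 end SLOT1 → 0
Jul 10 13:30 start SLOT2 → 1
Jul 10 14:00 end SLOT2 → 0
Jul 10 18:00 start SLOT3 → 1
Jul 10 18:30 end SLOT3 → 0
Jul 11 07:30 start SLOT5 → 1
Jul 11 08:30 start SLOT4 → 2
Jul 11 09:00 end SLOT4 → 1
Jul 11 09:00 end SLOT5 → 0
Jul 11 10:00 start SLOT6 → 1
Jul 11 12:30 end SLOT6 → 0
Jul 11 13:00 start SLOT7 → 1
Jul 11 15:00 end SLOT7 → 0
Peak is 2, at Jul 11 08:30 (SLOT4, SLOT5).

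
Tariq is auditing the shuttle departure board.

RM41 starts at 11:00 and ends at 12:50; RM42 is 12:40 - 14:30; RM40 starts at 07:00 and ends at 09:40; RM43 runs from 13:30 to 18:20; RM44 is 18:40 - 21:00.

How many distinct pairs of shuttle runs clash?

Sorted by start: RM40, RM41, RM42, RM43, RM44.
RM41 starts after RM40 ends, so RM40 has no further overlaps.
RM42 starts before RM41 ends → RM41 and RM42 overlap.
RM43 starts after RM41 ends, so RM41 has no further overlaps.
RM43 starts before RM42 ends → RM42 and RM43 overlap.
RM44 starts after RM42 ends.
RM44 starts after RM43 ends.
Overlapping pairs: RM41 & RM42, RM42 & RM43 — 2 in total.

2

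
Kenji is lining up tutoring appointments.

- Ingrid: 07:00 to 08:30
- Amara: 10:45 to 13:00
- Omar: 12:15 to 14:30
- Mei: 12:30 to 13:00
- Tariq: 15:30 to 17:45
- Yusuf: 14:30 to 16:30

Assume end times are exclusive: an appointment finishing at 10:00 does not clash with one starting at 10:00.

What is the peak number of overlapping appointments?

3

Walk through starts and ends in time order (an end at T is processed before a start at T):
07:00 start Ingrid → 1
08:30 end Ingrid → 0
10:45 start Amara → 1
12:15 start Omar → 2
12:30 start Mei → 3
13:00 end Amara → 2
13:00 end Mei → 1
14:30 end Omar → 0
14:30 start Yusuf → 1
15:30 start Tariq → 2
16:30 end Yusuf → 1
17:45 end Tariq → 0
Peak is 3, at 12:30 (Amara, Mei, Omar).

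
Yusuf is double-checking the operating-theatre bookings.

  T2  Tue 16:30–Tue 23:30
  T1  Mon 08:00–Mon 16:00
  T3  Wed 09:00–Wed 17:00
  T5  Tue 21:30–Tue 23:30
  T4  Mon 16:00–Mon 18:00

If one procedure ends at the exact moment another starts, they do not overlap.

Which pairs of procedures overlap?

Sorted by start: T1, T4, T2, T5, T3.
T4 starts exactly when T1 ends (back-to-back, no overlap); T1 is clear from here.
T2 starts after T4 ends; T4 is clear from here.
T5 starts before T2 ends → T2 and T5 overlap.
T3 starts after T2 ends.
T3 starts after T5 ends.

T2 & T5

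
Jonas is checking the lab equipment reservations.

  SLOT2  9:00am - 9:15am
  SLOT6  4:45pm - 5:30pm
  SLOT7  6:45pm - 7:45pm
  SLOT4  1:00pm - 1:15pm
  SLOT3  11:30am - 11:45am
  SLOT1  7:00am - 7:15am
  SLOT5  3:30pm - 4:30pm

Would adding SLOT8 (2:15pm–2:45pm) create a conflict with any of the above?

No — it doesn't clash with anything

SLOT1: ends 7:15am at or before SLOT8 starts 2:15pm → clear.
SLOT2: ends 9:15am at or before SLOT8 starts 2:15pm → clear.
SLOT3: ends 11:45am at or before SLOT8 starts 2:15pm → clear.
SLOT4: ends 1:15pm at or before SLOT8 starts 2:15pm → clear.
SLOT5: starts 3:30pm at or after SLOT8 ends 2:45pm → clear.
SLOT6: starts 4:45pm at or after SLOT8 ends 2:45pm → clear.
SLOT7: starts 6:45pm at or after SLOT8 ends 2:45pm → clear.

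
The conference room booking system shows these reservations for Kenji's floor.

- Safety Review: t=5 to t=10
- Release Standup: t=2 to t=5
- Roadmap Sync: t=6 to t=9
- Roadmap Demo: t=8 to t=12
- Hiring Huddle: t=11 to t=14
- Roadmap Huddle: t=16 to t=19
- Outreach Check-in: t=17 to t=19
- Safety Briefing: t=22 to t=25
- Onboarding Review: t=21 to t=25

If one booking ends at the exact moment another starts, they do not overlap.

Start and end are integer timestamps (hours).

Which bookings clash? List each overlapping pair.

Hiring Huddle & Roadmap Demo, Onboarding Review & Safety Briefing, Outreach Check-in & Roadmap Huddle, Roadmap Demo & Roadmap Sync, Roadmap Demo & Safety Review, Roadmap Sync & Safety Review

Check each pair: they overlap iff neither finishes before the other starts.
Sorted by start: Release Standup, Safety Review, Roadmap Sync, Roadmap Demo, Hiring Huddle, Roadmap Huddle, Outreach Check-in, Onboarding Review, Safety Briefing.
Safety Review starts exactly when Release Standup ends (back-to-back, no overlap); Release Standup is clear from here.
Roadmap Sync starts before Safety Review ends → Safety Review and Roadmap Sync overlap.
Roadmap Demo starts before Safety Review ends → Safety Review and Roadmap Demo overlap.
Hiring Huddle starts after Safety Review ends; Safety Review is clear from here.
Roadmap Demo starts before Roadmap Sync ends → Roadmap Sync and Roadmap Demo overlap.
Hiring Huddle starts after Roadmap Sync ends; Roadmap Sync is clear from here.
Hiring Huddle starts before Roadmap Demo ends → Roadmap Demo and Hiring Huddle overlap.
Roadmap Huddle starts after Roadmap Demo ends; Roadmap Demo is clear from here.
Roadmap Huddle starts after Hiring Huddle ends; Hiring Huddle is clear from here.
Outreach Check-in starts before Roadmap Huddle ends → Roadmap Huddle and Outreach Check-in overlap.
Onboarding Review starts after Roadmap Huddle ends; Roadmap Huddle is clear from here.
Onboarding Review starts after Outreach Check-in ends; Outreach Check-in is clear from here.
Safety Briefing starts before Onboarding Review ends → Onboarding Review and Safety Briefing overlap.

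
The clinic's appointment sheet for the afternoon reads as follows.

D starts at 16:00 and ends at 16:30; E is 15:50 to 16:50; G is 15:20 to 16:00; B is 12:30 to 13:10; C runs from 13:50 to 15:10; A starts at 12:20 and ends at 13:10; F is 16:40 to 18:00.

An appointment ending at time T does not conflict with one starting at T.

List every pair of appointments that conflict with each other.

Sorted by start: A, B, C, G, E, D, F.
B starts before A ends → A and B overlap.
C starts after A ends, so A has no further overlaps.
C starts after B ends, so B has no further overlaps.
G starts after C ends, so C has no further overlaps.
E starts before G ends → G and E overlap.
D starts exactly when G ends (back-to-back, no overlap), so G has no further overlaps.
D starts before E ends → E and D overlap.
F starts before E ends → E and F overlap.
F starts after D ends.

A & B, D & E, E & F, E & G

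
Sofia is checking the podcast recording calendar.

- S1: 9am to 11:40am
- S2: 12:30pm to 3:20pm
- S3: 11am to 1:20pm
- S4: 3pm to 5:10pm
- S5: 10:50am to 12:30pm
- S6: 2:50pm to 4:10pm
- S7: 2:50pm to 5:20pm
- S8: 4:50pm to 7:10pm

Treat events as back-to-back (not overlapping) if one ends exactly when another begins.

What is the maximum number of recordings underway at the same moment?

Sort all start/end points and keep a running count:
9am start S1 → 1
10:50am start S5 → 2
11am start S3 → 3
11:40am end S1 → 2
12:30pm end S5 → 1
12:30pm start S2 → 2
1:20pm end S3 → 1
2:50pm start S6 → 2
2:50pm start S7 → 3
3pm start S4 → 4
3:20pm end S2 → 3
4:10pm end S6 → 2
4:50pm start S8 → 3
5:10pm end S4 → 2
5:20pm end S7 → 1
7:10pm end S8 → 0
Peak is 4, at 3pm (S2, S4, S6, S7).

4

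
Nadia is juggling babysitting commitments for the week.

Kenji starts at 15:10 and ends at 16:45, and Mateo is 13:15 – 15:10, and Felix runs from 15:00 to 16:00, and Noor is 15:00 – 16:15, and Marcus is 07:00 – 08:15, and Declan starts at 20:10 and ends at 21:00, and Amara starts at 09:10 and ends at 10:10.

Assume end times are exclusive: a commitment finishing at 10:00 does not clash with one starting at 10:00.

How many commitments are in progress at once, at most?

Sort all start/end points and keep a running count:
07:00 start Marcus → 1
08:15 end Marcus → 0
09:10 start Amara → 1
10:10 end Amara → 0
13:15 start Mateo → 1
15:00 start Felix → 2
15:00 start Noor → 3
15:10 end Mateo → 2
15:10 start Kenji → 3
16:00 end Felix → 2
16:15 end Noor → 1
16:45 end Kenji → 0
20:10 start Declan → 1
21:00 end Declan → 0
Peak is 3, at 15:00 (Felix, Mateo, Noor).

3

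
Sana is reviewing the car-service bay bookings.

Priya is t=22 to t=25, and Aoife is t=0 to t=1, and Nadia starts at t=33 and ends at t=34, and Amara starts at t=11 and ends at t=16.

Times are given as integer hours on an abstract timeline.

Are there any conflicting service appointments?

No

Sorted by start: Aoife, Amara, Priya, Nadia.
Amara starts after Aoife ends; Aoife is clear from here.
Priya starts after Amara ends; Amara is clear from here.
Nadia starts after Priya ends.
Every pair is clear; the schedule has no overlaps.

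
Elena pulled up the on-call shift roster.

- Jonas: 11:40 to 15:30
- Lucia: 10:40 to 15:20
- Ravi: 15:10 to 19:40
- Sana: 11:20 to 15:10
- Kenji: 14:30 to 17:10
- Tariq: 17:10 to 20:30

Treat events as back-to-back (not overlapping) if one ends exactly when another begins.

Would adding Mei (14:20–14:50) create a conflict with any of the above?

Yes — it overlaps Jonas, Kenji, Lucia, Sana

Lucia: starts 10:40 before Mei ends 14:50, and ends 15:20 after Mei starts 14:20 → overlap.
Sana: starts 11:20 before Mei ends 14:50, and ends 15:10 after Mei starts 14:20 → overlap.
Jonas: starts 11:40 before Mei ends 14:50, and ends 15:30 after Mei starts 14:20 → overlap.
Kenji: starts 14:30 before Mei ends 14:50, and ends 17:10 after Mei starts 14:20 → overlap.
Ravi: starts 15:10 at or after Mei ends 14:50 → clear.
Tariq: starts 17:10 at or after Mei ends 14:50 → clear.
Mei overlaps Sana, Jonas, Lucia, Kenji.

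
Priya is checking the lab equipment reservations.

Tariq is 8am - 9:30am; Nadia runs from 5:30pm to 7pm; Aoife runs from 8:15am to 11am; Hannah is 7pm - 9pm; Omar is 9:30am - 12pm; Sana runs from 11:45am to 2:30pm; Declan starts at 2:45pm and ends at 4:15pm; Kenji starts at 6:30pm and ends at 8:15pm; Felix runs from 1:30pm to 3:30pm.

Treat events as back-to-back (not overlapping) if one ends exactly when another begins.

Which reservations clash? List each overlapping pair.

Sorted by start: Tariq, Aoife, Omar, Sana, Felix, Declan, Nadia, Kenji, Hannah.
Aoife starts before Tariq ends → Tariq and Aoife overlap.
Omar starts exactly when Tariq ends (back-to-back, no overlap) — done with Tariq.
Omar starts before Aoife ends → Aoife and Omar overlap.
Sana starts after Aoife ends — done with Aoife.
Sana starts before Omar ends → Omar and Sana overlap.
Felix starts after Omar ends — done with Omar.
Felix starts before Sana ends → Sana and Felix overlap.
Declan starts after Sana ends — done with Sana.
Declan starts before Felix ends → Felix and Declan overlap.
Nadia starts after Felix ends — done with Felix.
Nadia starts after Declan ends — done with Declan.
Kenji starts before Nadia ends → Nadia and Kenji overlap.
Hannah starts exactly when Nadia ends (back-to-back, no overlap).
Hannah starts before Kenji ends → Kenji and Hannah overlap.

Aoife & Omar, Aoife & Tariq, Declan & Felix, Felix & Sana, Hannah & Kenji, Kenji & Nadia, Omar & Sana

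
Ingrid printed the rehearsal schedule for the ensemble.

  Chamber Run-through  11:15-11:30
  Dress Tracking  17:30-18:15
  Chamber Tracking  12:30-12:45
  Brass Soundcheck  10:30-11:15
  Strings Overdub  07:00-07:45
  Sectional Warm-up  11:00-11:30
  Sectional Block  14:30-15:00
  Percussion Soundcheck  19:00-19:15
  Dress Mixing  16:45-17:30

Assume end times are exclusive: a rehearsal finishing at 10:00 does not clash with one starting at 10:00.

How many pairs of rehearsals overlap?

Sorted by start: Strings Overdub, Brass Soundcheck, Sectional Warm-up, Chamber Run-through, Chamber Tracking, Sectional Block, Dress Mixing, Dress Tracking, Percussion Soundcheck.
Brass Soundcheck starts after Strings Overdub ends, so Strings Overdub has no further overlaps.
Sectional Warm-up starts before Brass Soundcheck ends → Brass Soundcheck and Sectional Warm-up overlap.
Chamber Run-through starts exactly when Brass Soundcheck ends (back-to-back, no overlap), so Brass Soundcheck has no further overlaps.
Chamber Run-through starts before Sectional Warm-up ends → Sectional Warm-up and Chamber Run-through overlap.
Chamber Tracking starts after Sectional Warm-up ends, so Sectional Warm-up has no further overlaps.
Chamber Tracking starts after Chamber Run-through ends, so Chamber Run-through has no further overlaps.
Sectional Block starts after Chamber Tracking ends, so Chamber Tracking has no further overlaps.
Dress Mixing starts after Sectional Block ends, so Sectional Block has no further overlaps.
Dress Tracking starts exactly when Dress Mixing ends (back-to-back, no overlap), so Dress Mixing has no further overlaps.
Percussion Soundcheck starts after Dress Tracking ends.
Overlapping pairs: Brass Soundcheck & Sectional Warm-up, Chamber Run-through & Sectional Warm-up — 2 in total.

2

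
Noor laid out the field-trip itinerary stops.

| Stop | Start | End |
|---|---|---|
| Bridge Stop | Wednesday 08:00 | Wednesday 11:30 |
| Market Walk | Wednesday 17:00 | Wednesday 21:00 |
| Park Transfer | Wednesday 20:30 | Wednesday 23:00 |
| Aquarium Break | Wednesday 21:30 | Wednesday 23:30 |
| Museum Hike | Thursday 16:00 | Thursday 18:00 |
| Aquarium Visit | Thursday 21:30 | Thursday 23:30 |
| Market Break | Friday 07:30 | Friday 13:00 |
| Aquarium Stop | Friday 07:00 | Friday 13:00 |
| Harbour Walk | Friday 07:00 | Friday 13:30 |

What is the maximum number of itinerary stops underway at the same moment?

3

Sort all start/end points and keep a running count:
Wednesday 08:00 start Bridge Stop → 1
Wednesday 11:30 end Bridge Stop → 0
Wednesday 17:00 start Market Walk → 1
Wednesday 20:30 start Park Transfer → 2
Wednesday 21:00 end Market Walk → 1
Wednesday 21:30 start Aquarium Break → 2
Wednesday 23:00 end Park Transfer → 1
Wednesday 23:30 end Aquarium Break → 0
Thursday 16:00 start Museum Hike → 1
Thursday 18:00 end Museum Hike → 0
Thursday 21:30 start Aquarium Visit → 1
Thursday 23:30 end Aquarium Visit → 0
Friday 07:00 start Aquarium Stop → 1
Friday 07:00 start Harbour Walk → 2
Friday 07:30 start Market Break → 3
Friday 13:00 end Aquarium Stop → 2
Friday 13:00 end Market Break → 1
Friday 13:30 end Harbour Walk → 0
Peak is 3, at Friday 07:30 (Aquarium Stop, Harbour Walk, Market Break).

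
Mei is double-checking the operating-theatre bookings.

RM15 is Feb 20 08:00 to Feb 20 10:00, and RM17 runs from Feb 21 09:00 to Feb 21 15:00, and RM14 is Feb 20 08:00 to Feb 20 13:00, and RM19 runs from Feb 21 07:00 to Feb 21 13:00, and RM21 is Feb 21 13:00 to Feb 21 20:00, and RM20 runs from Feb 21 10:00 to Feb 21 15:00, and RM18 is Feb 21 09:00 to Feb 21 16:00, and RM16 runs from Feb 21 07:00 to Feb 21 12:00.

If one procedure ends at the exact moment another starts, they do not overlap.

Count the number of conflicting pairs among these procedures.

Check each pair: they overlap iff neither finishes before the other starts.
Sorted by start: RM14, RM15, RM16, RM19, RM17, RM18, RM20, RM21.
RM15 starts before RM14 ends → RM14 and RM15 overlap.
RM16 starts after RM14 ends — done with RM14.
RM16 starts after RM15 ends — done with RM15.
RM19 starts before RM16 ends → RM16 and RM19 overlap.
RM17 starts before RM16 ends → RM16 and RM17 overlap.
RM18 starts before RM16 ends → RM16 and RM18 overlap.
RM20 starts before RM16 ends → RM16 and RM20 overlap.
RM21 starts after RM16 ends.
RM17 starts before RM19 ends → RM19 and RM17 overlap.
RM18 starts before RM19 ends → RM19 and RM18 overlap.
RM20 starts before RM19 ends → RM19 and RM20 overlap.
RM21 starts exactly when RM19 ends (back-to-back, no overlap).
RM18 starts before RM17 ends → RM17 and RM18 overlap.
RM20 starts before RM17 ends → RM17 and RM20 overlap.
RM21 starts before RM17 ends → RM17 and RM21 overlap.
RM20 starts before RM18 ends → RM18 and RM20 overlap.
RM21 starts before RM18 ends → RM18 and RM21 overlap.
RM21 starts before RM20 ends → RM20 and RM21 overlap.
Overlapping pairs: RM14 & RM15, RM16 & RM17, RM16 & RM18, RM16 & RM19, RM16 & RM20, RM17 & RM18, RM17 & RM19, RM17 & RM20, RM17 & RM21, RM18 & RM19, RM18 & RM20, RM18 & RM21, RM19 & RM20, RM20 & RM21 — 14 in total.

14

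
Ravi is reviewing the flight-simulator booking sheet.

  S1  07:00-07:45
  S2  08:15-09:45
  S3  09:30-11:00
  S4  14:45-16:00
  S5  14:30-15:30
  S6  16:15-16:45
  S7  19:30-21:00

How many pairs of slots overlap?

2

Sorted by start: S1, S2, S3, S5, S4, S6, S7.
S2 starts after S1 ends; S1 is clear from here.
S3 starts before S2 ends → S2 and S3 overlap.
S5 starts after S2 ends; S2 is clear from here.
S5 starts after S3 ends; S3 is clear from here.
S4 starts before S5 ends → S5 and S4 overlap.
S6 starts after S5 ends; S5 is clear from here.
S6 starts after S4 ends; S4 is clear from here.
S7 starts after S6 ends.
Overlapping pairs: S2 & S3, S4 & S5 — 2 in total.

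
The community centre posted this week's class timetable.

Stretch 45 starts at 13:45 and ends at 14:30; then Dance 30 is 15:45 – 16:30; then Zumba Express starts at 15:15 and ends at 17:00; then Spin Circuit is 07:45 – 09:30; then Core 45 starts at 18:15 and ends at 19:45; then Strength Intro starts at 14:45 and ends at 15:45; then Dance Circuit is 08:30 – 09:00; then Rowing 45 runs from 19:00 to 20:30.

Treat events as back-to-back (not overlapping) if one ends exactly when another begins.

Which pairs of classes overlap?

Core 45 & Rowing 45, Dance 30 & Zumba Express, Dance Circuit & Spin Circuit, Strength Intro & Zumba Express

Sorted by start: Spin Circuit, Dance Circuit, Stretch 45, Strength Intro, Zumba Express, Dance 30, Core 45, Rowing 45.
Dance Circuit starts before Spin Circuit ends → Spin Circuit and Dance Circuit overlap.
Stretch 45 starts after Spin Circuit ends, so nothing later overlaps Spin Circuit either.
Stretch 45 starts after Dance Circuit ends, so nothing later overlaps Dance Circuit either.
Strength Intro starts after Stretch 45 ends, so nothing later overlaps Stretch 45 either.
Zumba Express starts before Strength Intro ends → Strength Intro and Zumba Express overlap.
Dance 30 starts exactly when Strength Intro ends (back-to-back, no overlap), so nothing later overlaps Strength Intro either.
Dance 30 starts before Zumba Express ends → Zumba Express and Dance 30 overlap.
Core 45 starts after Zumba Express ends, so nothing later overlaps Zumba Express either.
Core 45 starts after Dance 30 ends, so nothing later overlaps Dance 30 either.
Rowing 45 starts before Core 45 ends → Core 45 and Rowing 45 overlap.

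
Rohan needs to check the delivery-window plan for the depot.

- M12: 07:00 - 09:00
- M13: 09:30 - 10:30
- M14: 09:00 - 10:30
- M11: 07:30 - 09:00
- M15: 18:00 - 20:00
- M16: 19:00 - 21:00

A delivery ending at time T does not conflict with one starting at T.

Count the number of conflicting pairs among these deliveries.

3

Check each pair: they overlap iff neither finishes before the other starts.
Sorted by start: M12, M11, M14, M13, M15, M16.
M11 starts before M12 ends → M12 and M11 overlap.
M14 starts exactly when M12 ends (back-to-back, no overlap) — done with M12.
M14 starts exactly when M11 ends (back-to-back, no overlap) — done with M11.
M13 starts before M14 ends → M14 and M13 overlap.
M15 starts after M14 ends — done with M14.
M15 starts after M13 ends — done with M13.
M16 starts before M15 ends → M15 and M16 overlap.
Overlapping pairs: M11 & M12, M13 & M14, M15 & M16 — 3 in total.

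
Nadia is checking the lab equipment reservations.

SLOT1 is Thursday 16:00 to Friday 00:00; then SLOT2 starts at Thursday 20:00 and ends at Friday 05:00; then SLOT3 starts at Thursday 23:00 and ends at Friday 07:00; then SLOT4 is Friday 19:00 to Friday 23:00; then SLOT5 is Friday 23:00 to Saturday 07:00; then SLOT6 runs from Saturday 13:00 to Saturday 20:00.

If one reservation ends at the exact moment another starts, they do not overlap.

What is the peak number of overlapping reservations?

Walk through starts and ends in time order (an end at T is processed before a start at T):
Thursday 16:00 start SLOT1 → 1
Thursday 20:00 start SLOT2 → 2
Thursday 23:00 start SLOT3 → 3
Friday 00:00 end SLOT1 → 2
Friday 05:00 end SLOT2 → 1
Friday 07:00 end SLOT3 → 0
Friday 19:00 start SLOT4 → 1
Friday 23:00 end SLOT4 → 0
Friday 23:00 start SLOT5 → 1
Saturday 07:00 end SLOT5 → 0
Saturday 13:00 start SLOT6 → 1
Saturday 20:00 end SLOT6 → 0
Peak is 3, at Thursday 23:00 (SLOT1, SLOT2, SLOT3).

3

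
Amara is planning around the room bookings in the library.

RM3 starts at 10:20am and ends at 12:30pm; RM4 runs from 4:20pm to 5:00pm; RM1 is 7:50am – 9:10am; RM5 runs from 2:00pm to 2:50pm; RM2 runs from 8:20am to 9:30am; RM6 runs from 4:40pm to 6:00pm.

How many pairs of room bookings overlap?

2

Check each pair: they overlap iff neither finishes before the other starts.
Sorted by start: RM1, RM2, RM3, RM5, RM4, RM6.
RM2 starts before RM1 ends → RM1 and RM2 overlap.
RM3 starts after RM1 ends; RM1 is clear from here.
RM3 starts after RM2 ends; RM2 is clear from here.
RM5 starts after RM3 ends; RM3 is clear from here.
RM4 starts after RM5 ends; RM5 is clear from here.
RM6 starts before RM4 ends → RM4 and RM6 overlap.
Overlapping pairs: RM1 & RM2, RM4 & RM6 — 2 in total.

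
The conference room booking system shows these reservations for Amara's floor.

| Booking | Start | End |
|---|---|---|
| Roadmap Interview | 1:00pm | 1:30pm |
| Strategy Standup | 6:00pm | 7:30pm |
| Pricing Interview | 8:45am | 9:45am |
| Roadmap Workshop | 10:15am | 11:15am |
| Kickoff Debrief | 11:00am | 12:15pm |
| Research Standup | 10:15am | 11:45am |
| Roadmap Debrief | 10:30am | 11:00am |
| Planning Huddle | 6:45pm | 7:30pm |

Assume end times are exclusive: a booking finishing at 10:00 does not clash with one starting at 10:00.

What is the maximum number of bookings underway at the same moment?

3

Sweep the timeline, counting +1 at each start and −1 at each end (ends before starts at a tie):
8:45am start Pricing Interview → 1
9:45am end Pricing Interview → 0
10:15am start Research Standup → 1
10:15am start Roadmap Workshop → 2
10:30am start Roadmap Debrief → 3
11:00am end Roadmap Debrief → 2
11:00am start Kickoff Debrief → 3
11:15am end Roadmap Workshop → 2
11:45am end Research Standup → 1
12:15pm end Kickoff Debrief → 0
1:00pm start Roadmap Interview → 1
1:30pm end Roadmap Interview → 0
6:00pm start Strategy Standup → 1
6:45pm start Planning Huddle → 2
7:30pm end Planning Huddle → 1
7:30pm end Strategy Standup → 0
Peak is 3, at 10:30am (Research Standup, Roadmap Debrief, Roadmap Workshop).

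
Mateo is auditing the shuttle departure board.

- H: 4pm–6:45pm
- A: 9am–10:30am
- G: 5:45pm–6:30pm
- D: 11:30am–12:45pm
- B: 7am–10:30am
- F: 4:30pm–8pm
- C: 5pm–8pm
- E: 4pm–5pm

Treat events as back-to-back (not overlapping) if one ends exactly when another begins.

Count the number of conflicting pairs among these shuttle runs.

Check each pair: they overlap iff neither finishes before the other starts.
Sorted by start: B, A, D, E, H, F, C, G.
A starts before B ends → B and A overlap.
D starts after B ends; B is clear from here.
D starts after A ends; A is clear from here.
E starts after D ends; D is clear from here.
H starts before E ends → E and H overlap.
F starts before E ends → E and F overlap.
C starts exactly when E ends (back-to-back, no overlap); E is clear from here.
F starts before H ends → H and F overlap.
C starts before H ends → H and C overlap.
G starts before H ends → H and G overlap.
C starts before F ends → F and C overlap.
G starts before F ends → F and G overlap.
G starts before C ends → C and G overlap.
Overlapping pairs: A & B, C & F, C & G, C & H, E & F, E & H, F & G, F & H, G & H — 9 in total.

9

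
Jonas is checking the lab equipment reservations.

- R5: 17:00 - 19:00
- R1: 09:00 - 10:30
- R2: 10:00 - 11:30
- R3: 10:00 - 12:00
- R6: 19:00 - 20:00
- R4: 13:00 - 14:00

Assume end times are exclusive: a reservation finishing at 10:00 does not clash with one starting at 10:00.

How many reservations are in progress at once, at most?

Sort all start/end points and keep a running count:
09:00 start R1 → 1
10:00 start R2 → 2
10:00 start R3 → 3
10:30 end R1 → 2
11:30 end R2 → 1
12:00 end R3 → 0
13:00 start R4 → 1
14:00 end R4 → 0
17:00 start R5 → 1
19:00 end R5 → 0
19:00 start R6 → 1
20:00 end R6 → 0
Peak is 3, at 10:00 (R1, R2, R3).

3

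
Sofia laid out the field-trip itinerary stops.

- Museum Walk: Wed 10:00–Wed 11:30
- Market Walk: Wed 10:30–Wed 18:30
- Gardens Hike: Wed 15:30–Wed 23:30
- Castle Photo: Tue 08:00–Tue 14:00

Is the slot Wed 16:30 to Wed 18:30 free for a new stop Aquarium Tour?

Castle Photo: ends Tue 14:00 at or before Aquarium Tour starts Wed 16:30 → clear.
Museum Walk: ends Wed 11:30 at or before Aquarium Tour starts Wed 16:30 → clear.
Market Walk: starts Wed 10:30 before Aquarium Tour ends Wed 18:30, and ends Wed 18:30 after Aquarium Tour starts Wed 16:30 → overlap.
Gardens Hike: starts Wed 15:30 before Aquarium Tour ends Wed 18:30, and ends Wed 23:30 after Aquarium Tour starts Wed 16:30 → overlap.
Aquarium Tour overlaps Market Walk, Gardens Hike.

No — it overlaps Gardens Hike, Market Walk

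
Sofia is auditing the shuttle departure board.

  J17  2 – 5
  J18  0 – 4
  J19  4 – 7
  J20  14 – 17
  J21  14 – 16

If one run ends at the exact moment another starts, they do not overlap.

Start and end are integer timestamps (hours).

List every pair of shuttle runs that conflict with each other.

J17 & J18, J17 & J19, J20 & J21

Sorted by start: J18, J17, J19, J20, J21.
J17 starts before J18 ends → J18 and J17 overlap.
J19 starts exactly when J18 ends (back-to-back, no overlap) — done with J18.
J19 starts before J17 ends → J17 and J19 overlap.
J20 starts after J17 ends — done with J17.
J20 starts after J19 ends — done with J19.
J21 starts before J20 ends → J20 and J21 overlap.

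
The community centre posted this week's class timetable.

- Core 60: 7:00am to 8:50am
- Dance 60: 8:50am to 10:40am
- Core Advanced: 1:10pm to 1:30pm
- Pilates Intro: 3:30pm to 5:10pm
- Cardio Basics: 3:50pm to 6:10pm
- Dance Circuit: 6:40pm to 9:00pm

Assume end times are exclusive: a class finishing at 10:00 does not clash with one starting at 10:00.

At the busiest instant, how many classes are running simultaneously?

Sort all start/end points and keep a running count:
7:00am start Core 60 → 1
8:50am end Core 60 → 0
8:50am start Dance 60 → 1
10:40am end Dance 60 → 0
1:10pm start Core Advanced → 1
1:30pm end Core Advanced → 0
3:30pm start Pilates Intro → 1
3:50pm start Cardio Basics → 2
5:10pm end Pilates Intro → 1
6:10pm end Cardio Basics → 0
6:40pm start Dance Circuit → 1
9:00pm end Dance Circuit → 0
Peak is 2, at 3:50pm (Cardio Basics, Pilates Intro).

2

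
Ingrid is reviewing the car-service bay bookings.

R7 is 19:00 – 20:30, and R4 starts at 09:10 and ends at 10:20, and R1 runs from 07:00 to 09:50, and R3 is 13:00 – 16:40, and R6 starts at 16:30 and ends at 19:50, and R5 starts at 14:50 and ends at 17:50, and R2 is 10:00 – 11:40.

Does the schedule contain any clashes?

Sorted by start: R1, R4, R2, R3, R5, R6, R7.
R4 starts before R1 ends → R1 and R4 overlap.
That's a conflict, so the schedule is not conflict-free.

Yes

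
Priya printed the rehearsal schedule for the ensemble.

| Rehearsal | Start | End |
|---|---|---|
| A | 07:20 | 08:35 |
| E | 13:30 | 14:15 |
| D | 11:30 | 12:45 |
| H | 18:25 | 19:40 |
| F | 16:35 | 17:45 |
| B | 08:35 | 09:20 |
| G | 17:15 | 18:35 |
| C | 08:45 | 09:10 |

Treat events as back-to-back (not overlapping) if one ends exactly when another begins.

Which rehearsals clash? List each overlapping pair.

Sorted by start: A, B, C, D, E, F, G, H.
B starts exactly when A ends (back-to-back, no overlap) — done with A.
C starts before B ends → B and C overlap.
D starts after B ends — done with B.
D starts after C ends — done with C.
E starts after D ends — done with D.
F starts after E ends — done with E.
G starts before F ends → F and G overlap.
H starts after F ends.
H starts before G ends → G and H overlap.

B & C, F & G, G & H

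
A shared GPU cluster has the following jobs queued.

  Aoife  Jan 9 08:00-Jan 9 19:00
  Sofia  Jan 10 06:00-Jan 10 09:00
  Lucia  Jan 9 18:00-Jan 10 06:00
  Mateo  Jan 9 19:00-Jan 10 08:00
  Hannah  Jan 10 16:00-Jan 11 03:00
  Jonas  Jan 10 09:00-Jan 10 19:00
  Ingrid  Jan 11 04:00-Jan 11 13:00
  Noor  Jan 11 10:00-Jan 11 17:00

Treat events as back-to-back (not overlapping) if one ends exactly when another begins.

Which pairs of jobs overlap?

Aoife & Lucia, Hannah & Jonas, Ingrid & Noor, Lucia & Mateo, Mateo & Sofia

Sorted by start: Aoife, Lucia, Mateo, Sofia, Jonas, Hannah, Ingrid, Noor.
Lucia starts before Aoife ends → Aoife and Lucia overlap.
Mateo starts exactly when Aoife ends (back-to-back, no overlap), so nothing later overlaps Aoife either.
Mateo starts before Lucia ends → Lucia and Mateo overlap.
Sofia starts exactly when Lucia ends (back-to-back, no overlap), so nothing later overlaps Lucia either.
Sofia starts before Mateo ends → Mateo and Sofia overlap.
Jonas starts after Mateo ends, so nothing later overlaps Mateo either.
Jonas starts exactly when Sofia ends (back-to-back, no overlap), so nothing later overlaps Sofia either.
Hannah starts before Jonas ends → Jonas and Hannah overlap.
Ingrid starts after Jonas ends, so nothing later overlaps Jonas either.
Ingrid starts after Hannah ends, so nothing later overlaps Hannah either.
Noor starts before Ingrid ends → Ingrid and Noor overlap.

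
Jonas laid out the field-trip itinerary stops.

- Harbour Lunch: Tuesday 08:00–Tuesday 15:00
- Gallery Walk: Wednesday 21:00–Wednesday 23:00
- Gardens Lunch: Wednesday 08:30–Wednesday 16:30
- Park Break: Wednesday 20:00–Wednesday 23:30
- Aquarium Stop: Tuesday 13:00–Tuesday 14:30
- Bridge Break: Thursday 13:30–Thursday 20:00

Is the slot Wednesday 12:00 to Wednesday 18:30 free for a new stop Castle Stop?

Harbour Lunch: ends Tuesday 15:00 at or before Castle Stop starts Wednesday 12:00 → clear.
Aquarium Stop: ends Tuesday 14:30 at or before Castle Stop starts Wednesday 12:00 → clear.
Gardens Lunch: starts Wednesday 08:30 before Castle Stop ends Wednesday 18:30, and ends Wednesday 16:30 after Castle Stop starts Wednesday 12:00 → overlap.
Park Break: starts Wednesday 20:00 at or after Castle Stop ends Wednesday 18:30 → clear.
Gallery Walk: starts Wednesday 21:00 at or after Castle Stop ends Wednesday 18:30 → clear.
Bridge Break: starts Thursday 13:30 at or after Castle Stop ends Wednesday 18:30 → clear.
Castle Stop overlaps Gardens Lunch.

No — it overlaps Gardens Lunch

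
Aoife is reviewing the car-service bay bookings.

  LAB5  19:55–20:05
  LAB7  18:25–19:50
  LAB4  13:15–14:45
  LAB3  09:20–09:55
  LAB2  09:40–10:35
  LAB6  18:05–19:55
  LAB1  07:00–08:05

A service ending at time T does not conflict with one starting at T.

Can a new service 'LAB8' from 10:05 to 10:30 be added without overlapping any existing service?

LAB1: ends 08:05 at or before LAB8 starts 10:05 → clear.
LAB3: ends 09:55 at or before LAB8 starts 10:05 → clear.
LAB2: starts 09:40 before LAB8 ends 10:30, and ends 10:35 after LAB8 starts 10:05 → overlap.
LAB4: starts 13:15 at or after LAB8 ends 10:30 → clear.
LAB6: starts 18:05 at or after LAB8 ends 10:30 → clear.
LAB7: starts 18:25 at or after LAB8 ends 10:30 → clear.
LAB5: starts 19:55 at or after LAB8 ends 10:30 → clear.
LAB8 overlaps LAB2.

No — it overlaps LAB2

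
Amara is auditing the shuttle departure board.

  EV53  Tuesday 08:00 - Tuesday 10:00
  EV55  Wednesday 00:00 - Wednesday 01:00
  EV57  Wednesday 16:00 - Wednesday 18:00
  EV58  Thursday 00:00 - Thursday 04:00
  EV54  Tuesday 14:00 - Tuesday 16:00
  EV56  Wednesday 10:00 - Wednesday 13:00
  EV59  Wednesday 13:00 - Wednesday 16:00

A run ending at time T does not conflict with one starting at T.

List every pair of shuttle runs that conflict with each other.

Two intervals overlap when each starts before the other ends.
Sorted by start: EV53, EV54, EV55, EV56, EV59, EV57, EV58.
EV54 starts after EV53 ends; EV53 is clear from here.
EV55 starts after EV54 ends; EV54 is clear from here.
EV56 starts after EV55 ends; EV55 is clear from here.
EV59 starts exactly when EV56 ends (back-to-back, no overlap); EV56 is clear from here.
EV57 starts exactly when EV59 ends (back-to-back, no overlap); EV59 is clear from here.
EV58 starts after EV57 ends.

no conflicts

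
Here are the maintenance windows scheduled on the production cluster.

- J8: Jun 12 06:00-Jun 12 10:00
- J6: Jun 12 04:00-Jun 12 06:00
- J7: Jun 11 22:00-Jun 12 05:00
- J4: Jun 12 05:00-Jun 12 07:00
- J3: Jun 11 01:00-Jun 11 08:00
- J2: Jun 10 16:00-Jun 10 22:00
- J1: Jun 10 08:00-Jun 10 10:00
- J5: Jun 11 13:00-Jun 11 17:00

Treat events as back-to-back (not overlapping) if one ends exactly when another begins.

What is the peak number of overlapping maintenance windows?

Sweep the timeline, counting +1 at each start and −1 at each end (ends before starts at a tie):
Jun 10 08:00 start J1 → 1
Jun 10 10:00 end J1 → 0
Jun 10 16:00 start J2 → 1
Jun 10 22:00 end J2 → 0
Jun 11 01:00 start J3 → 1
Jun 11 08:00 end J3 → 0
Jun 11 13:00 start J5 → 1
Jun 11 17:00 end J5 → 0
Jun 11 22:00 start J7 → 1
Jun 12 04:00 start J6 → 2
Jun 12 05:00 end J7 → 1
Jun 12 05:00 start J4 → 2
Jun 12 06:00 end J6 → 1
Jun 12 06:00 start J8 → 2
Jun 12 07:00 end J4 → 1
Jun 12 10:00 end J8 → 0
Peak is 2, at Jun 12 04:00 (J6, J7).

2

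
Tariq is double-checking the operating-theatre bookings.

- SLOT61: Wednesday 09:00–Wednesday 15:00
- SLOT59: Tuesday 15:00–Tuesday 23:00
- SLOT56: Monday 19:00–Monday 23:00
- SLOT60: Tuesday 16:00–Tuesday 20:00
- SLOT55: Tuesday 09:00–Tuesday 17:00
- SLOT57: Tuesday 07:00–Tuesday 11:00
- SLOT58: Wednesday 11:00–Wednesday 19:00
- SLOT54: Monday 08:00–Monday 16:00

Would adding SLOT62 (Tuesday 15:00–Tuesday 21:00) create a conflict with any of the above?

SLOT54: ends Monday 16:00 at or before SLOT62 starts Tuesday 15:00 → clear.
SLOT56: ends Monday 23:00 at or before SLOT62 starts Tuesday 15:00 → clear.
SLOT57: ends Tuesday 11:00 at or before SLOT62 starts Tuesday 15:00 → clear.
SLOT55: starts Tuesday 09:00 before SLOT62 ends Tuesday 21:00, and ends Tuesday 17:00 after SLOT62 starts Tuesday 15:00 → overlap.
SLOT59: starts Tuesday 15:00 before SLOT62 ends Tuesday 21:00, and ends Tuesday 23:00 after SLOT62 starts Tuesday 15:00 → overlap.
SLOT60: starts Tuesday 16:00 before SLOT62 ends Tuesday 21:00, and ends Tuesday 20:00 after SLOT62 starts Tuesday 15:00 → overlap.
SLOT61: starts Wednesday 09:00 at or after SLOT62 ends Tuesday 21:00 → clear.
SLOT58: starts Wednesday 11:00 at or after SLOT62 ends Tuesday 21:00 → clear.
SLOT62 overlaps SLOT55, SLOT59, SLOT60.

Yes — it overlaps SLOT55, SLOT59, SLOT60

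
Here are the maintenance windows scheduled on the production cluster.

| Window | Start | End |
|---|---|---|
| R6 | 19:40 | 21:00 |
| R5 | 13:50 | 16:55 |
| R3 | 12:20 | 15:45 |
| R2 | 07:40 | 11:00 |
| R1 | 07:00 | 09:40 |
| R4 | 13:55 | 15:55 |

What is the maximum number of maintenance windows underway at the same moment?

Walk through starts and ends in time order (an end at T is processed before a start at T):
07:00 start R1 → 1
07:40 start R2 → 2
09:40 end R1 → 1
11:00 end R2 → 0
12:20 start R3 → 1
13:50 start R5 → 2
13:55 start R4 → 3
15:45 end R3 → 2
15:55 end R4 → 1
16:55 end R5 → 0
19:40 start R6 → 1
21:00 end R6 → 0
Peak is 3, at 13:55 (R3, R4, R5).

3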